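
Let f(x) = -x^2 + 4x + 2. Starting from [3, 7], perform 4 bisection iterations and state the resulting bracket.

[4.25, 4.5]

m = 5, f(m) = -3 (−); new bracket [3, 5]
m = 4, f(m) = 2 (+); new bracket [4, 5]
m = 4.5, f(m) = -0.25 (−); new bracket [4, 4.5]
m = 4.25, f(m) = 0.9375 (+); new bracket [4.25, 4.5]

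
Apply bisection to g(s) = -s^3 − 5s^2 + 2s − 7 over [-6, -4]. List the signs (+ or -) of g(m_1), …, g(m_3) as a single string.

--+

s = -5 gives g = -17, negative; keep [-6, -5]
s = -5.5 gives g = -2.875, negative; keep [-6, -5.5]
s = -5.75 gives g = 6.296875, positive; keep [-5.75, -5.5]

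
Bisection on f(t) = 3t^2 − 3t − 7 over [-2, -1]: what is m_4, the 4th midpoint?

-1.0625

m = -1.5, f(m) = 4.25 (+); new bracket [-1.5, -1]
m = -1.25, f(m) = 1.4375 (+); new bracket [-1.25, -1]
m = -1.125, f(m) = 0.171875 (+); new bracket [-1.125, -1]
m = -1.0625, f(m) = -0.4258 (−); new bracket [-1.125, -1.0625]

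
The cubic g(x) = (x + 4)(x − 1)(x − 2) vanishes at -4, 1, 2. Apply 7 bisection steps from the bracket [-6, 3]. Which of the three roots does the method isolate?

-4

midpoint -1.5: g = 21.875 > 0 → [-6, -1.5]
midpoint -3.75: g = 6.828125 > 0 → [-6, -3.75]
midpoint -4.875: g = -35.341797 < 0 → [-4.875, -3.75]
midpoint -4.3125: g = -10.4797 < 0 → [-4.3125, -3.75]
midpoint -4.03125: g = -0.9483 < 0 → [-4.03125, -3.75]
midpoint -3.890625: g = 3.151 > 0 → [-4.03125, -3.890625]
midpoint -3.9609375: g = 1.1551 > 0 → [-4.03125, -3.9609375]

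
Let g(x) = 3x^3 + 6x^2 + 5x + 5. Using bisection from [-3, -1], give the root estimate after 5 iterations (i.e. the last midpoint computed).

x = -2 gives g = -5, negative; keep [-2, -1]
x = -1.5 gives g = 0.875, positive; keep [-2, -1.5]
x = -1.75 gives g = -1.453125, negative; keep [-1.75, -1.5]
x = -1.625 gives g = -0.1543, negative; keep [-1.625, -1.5]
x = -1.5625 gives g = 0.3918, positive; keep [-1.625, -1.5625]

-1.5625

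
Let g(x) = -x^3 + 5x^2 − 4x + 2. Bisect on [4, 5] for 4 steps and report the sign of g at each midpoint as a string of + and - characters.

--+-

midpoint 4.5: g = -5.875 < 0 → [4, 4.5]
midpoint 4.25: g = -1.453125 < 0 → [4, 4.25]
midpoint 4.125: g = 0.388672 > 0 → [4.125, 4.25]
midpoint 4.1875: g = -0.5027 < 0 → [4.125, 4.1875]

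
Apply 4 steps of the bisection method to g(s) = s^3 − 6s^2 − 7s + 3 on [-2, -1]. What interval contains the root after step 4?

[-1.3125, -1.25]

s = -1.5 gives g = -3.375, negative; keep [-1.5, -1]
s = -1.25 gives g = 0.421875, positive; keep [-1.5, -1.25]
s = -1.375 gives g = -1.318359, negative; keep [-1.375, -1.25]
s = -1.3125 gives g = -0.4094, negative; keep [-1.3125, -1.25]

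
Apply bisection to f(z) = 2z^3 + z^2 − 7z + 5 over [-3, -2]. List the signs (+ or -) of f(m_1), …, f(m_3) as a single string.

f(-2.5) = -2.5 < 0, so the root lies in [-2.5, -2]
f(-2.25) = 3.03125 > 0, so the root lies in [-2.5, -2.25]
f(-2.375) = 0.472656 > 0, so the root lies in [-2.5, -2.375]

-++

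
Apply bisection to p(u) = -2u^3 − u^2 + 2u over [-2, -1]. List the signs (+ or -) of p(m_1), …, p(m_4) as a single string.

+-++

m = -1.5, p(m) = 1.5 (+); new bracket [-1.5, -1]
m = -1.25, p(m) = -0.15625 (−); new bracket [-1.5, -1.25]
m = -1.375, p(m) = 0.558594 (+); new bracket [-1.375, -1.25]
m = -1.3125, p(m) = 0.1743 (+); new bracket [-1.3125, -1.25]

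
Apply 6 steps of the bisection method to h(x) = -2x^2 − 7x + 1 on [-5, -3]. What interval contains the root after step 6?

[-3.65625, -3.625]

m = -4, h(m) = -3 (−); new bracket [-4, -3]
m = -3.5, h(m) = 1 (+); new bracket [-4, -3.5]
m = -3.75, h(m) = -0.875 (−); new bracket [-3.75, -3.5]
m = -3.625, h(m) = 0.0938 (+); new bracket [-3.75, -3.625]
m = -3.6875, h(m) = -0.3828 (−); new bracket [-3.6875, -3.625]
m = -3.65625, h(m) = -0.1426 (−); new bracket [-3.65625, -3.625]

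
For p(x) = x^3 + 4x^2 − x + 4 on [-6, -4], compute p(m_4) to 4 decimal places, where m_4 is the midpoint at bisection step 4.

p(-5) = -16 < 0, so the root lies in [-5, -4]
p(-4.5) = -1.625 < 0, so the root lies in [-4.5, -4]
p(-4.25) = 3.734375 > 0, so the root lies in [-4.5, -4.25]
p(-4.375) = 1.1973 > 0, so the root lies in [-4.5, -4.375]

1.1973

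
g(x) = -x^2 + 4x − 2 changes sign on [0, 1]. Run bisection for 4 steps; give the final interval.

[0.5625, 0.625]

m = 0.5, g(m) = -0.25 (−); new bracket [0.5, 1]
m = 0.75, g(m) = 0.4375 (+); new bracket [0.5, 0.75]
m = 0.625, g(m) = 0.109375 (+); new bracket [0.5, 0.625]
m = 0.5625, g(m) = -0.0664 (−); new bracket [0.5625, 0.625]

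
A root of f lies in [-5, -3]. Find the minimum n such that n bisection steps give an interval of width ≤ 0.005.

9

Width after n steps is 2/2^n. Need 2^n ≥ 2/0.005 = 400.
2^8 = 256 < 400 ≤ 2^9 = 512, so n = 9.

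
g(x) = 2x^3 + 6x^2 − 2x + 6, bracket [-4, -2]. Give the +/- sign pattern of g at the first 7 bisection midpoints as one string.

x = -3 gives g = 12, positive; keep [-4, -3]
x = -3.5 gives g = 0.75, positive; keep [-4, -3.5]
x = -3.75 gives g = -7.59375, negative; keep [-3.75, -3.5]
x = -3.625 gives g = -3.1758, negative; keep [-3.625, -3.5]
x = -3.5625 gives g = -1.1528, negative; keep [-3.5625, -3.5]
x = -3.53125 gives g = -0.1866, negative; keep [-3.53125, -3.5]
x = -3.515625 gives g = 0.2854, positive; keep [-3.53125, -3.515625]

++----+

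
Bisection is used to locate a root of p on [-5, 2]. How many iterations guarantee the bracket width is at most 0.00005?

Width after n steps is 7/2^n. Need 2^n ≥ 7/0.00005 = 140000.
2^17 = 131072 < 140000 ≤ 2^18 = 262144, so n = 18.

18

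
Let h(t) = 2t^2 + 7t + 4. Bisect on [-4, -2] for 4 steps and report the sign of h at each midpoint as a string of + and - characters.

midpoint -3: h = 1 > 0 → [-3, -2]
midpoint -2.5: h = -1 < 0 → [-3, -2.5]
midpoint -2.75: h = -0.125 < 0 → [-3, -2.75]
midpoint -2.875: h = 0.4062 > 0 → [-2.875, -2.75]

+--+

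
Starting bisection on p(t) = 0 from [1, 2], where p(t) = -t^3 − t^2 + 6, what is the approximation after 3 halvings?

p(1.5) = 0.375 > 0, so the root lies in [1.5, 2]
p(1.75) = -2.421875 < 0, so the root lies in [1.5, 1.75]
p(1.625) = -0.931641 < 0, so the root lies in [1.5, 1.625]

1.625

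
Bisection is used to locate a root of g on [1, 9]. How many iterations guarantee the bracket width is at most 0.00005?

Width after n steps is 8/2^n. Need 2^n ≥ 8/0.00005 = 160000.
2^17 = 131072 < 160000 ≤ 2^18 = 262144, so n = 18.

18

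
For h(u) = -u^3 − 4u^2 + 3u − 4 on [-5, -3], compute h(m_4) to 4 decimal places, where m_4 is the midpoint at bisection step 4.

h(-4) = -16 < 0, so the root lies in [-5, -4]
h(-4.5) = -7.375 < 0, so the root lies in [-5, -4.5]
h(-4.75) = -1.328125 < 0, so the root lies in [-5, -4.75]
h(-4.875) = 2.1699 > 0, so the root lies in [-4.875, -4.75]

2.1699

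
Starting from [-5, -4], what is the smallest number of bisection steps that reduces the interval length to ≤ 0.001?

10

Width after n steps is 1/2^n. Need 2^n ≥ 1/0.001 = 1000.
2^9 = 512 < 1000 ≤ 2^10 = 1024, so n = 10.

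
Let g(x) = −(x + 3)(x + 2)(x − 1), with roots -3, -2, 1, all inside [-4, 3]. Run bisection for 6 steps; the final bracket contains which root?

m = -0.5, g(m) = 5.625 (+); new bracket [-0.5, 3]
m = 1.25, g(m) = -3.453125 (−); new bracket [-0.5, 1.25]
m = 0.375, g(m) = 5.009766 (+); new bracket [0.375, 1.25]
m = 0.8125, g(m) = 2.0105 (+); new bracket [0.8125, 1.25]
m = 1.03125, g(m) = -0.3819 (−); new bracket [0.8125, 1.03125]
m = 0.921875, g(m) = 0.8953 (+); new bracket [0.921875, 1.03125]

1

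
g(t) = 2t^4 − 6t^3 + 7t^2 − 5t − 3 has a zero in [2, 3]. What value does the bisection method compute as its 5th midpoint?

t = 2.5 gives g = 12.625, positive; keep [2, 2.5]
t = 2.25 gives g = 4.101562, positive; keep [2, 2.25]
t = 2.125 gives g = 1.191895, positive; keep [2, 2.125]
t = 2.0625 gives g = 0.0142, positive; keep [2, 2.0625]
t = 2.03125 gives g = -0.5124, negative; keep [2.03125, 2.0625]

2.03125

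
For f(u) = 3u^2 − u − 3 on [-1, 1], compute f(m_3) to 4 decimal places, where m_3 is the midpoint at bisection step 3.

-0.5625

f(0) = -3 < 0, so the root lies in [-1, 0]
f(-0.5) = -1.75 < 0, so the root lies in [-1, -0.5]
f(-0.75) = -0.5625 < 0, so the root lies in [-1, -0.75]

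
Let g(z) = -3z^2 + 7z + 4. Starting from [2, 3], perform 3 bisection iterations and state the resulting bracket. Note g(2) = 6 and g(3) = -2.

m = 2.5, g(m) = 2.75 (+); new bracket [2.5, 3]
m = 2.75, g(m) = 0.5625 (+); new bracket [2.75, 3]
m = 2.875, g(m) = -0.671875 (−); new bracket [2.75, 2.875]

[2.75, 2.875]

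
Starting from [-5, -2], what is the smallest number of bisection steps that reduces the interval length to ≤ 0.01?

9

Width after n steps is 3/2^n. Need 2^n ≥ 3/0.01 = 300.
2^8 = 256 < 300 ≤ 2^9 = 512, so n = 9.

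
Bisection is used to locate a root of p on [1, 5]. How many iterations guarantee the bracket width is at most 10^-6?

22

Width after n steps is 4/2^n. Need 2^n ≥ 4/10^-6 = 4000000.
2^21 = 2097152 < 4000000 ≤ 2^22 = 4194304, so n = 22.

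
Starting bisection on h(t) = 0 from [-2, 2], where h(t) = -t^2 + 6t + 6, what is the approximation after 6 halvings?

-0.8125

m = 0, h(m) = 6 (+); new bracket [-2, 0]
m = -1, h(m) = -1 (−); new bracket [-1, 0]
m = -0.5, h(m) = 2.75 (+); new bracket [-1, -0.5]
m = -0.75, h(m) = 0.9375 (+); new bracket [-1, -0.75]
m = -0.875, h(m) = -0.0156 (−); new bracket [-0.875, -0.75]
m = -0.8125, h(m) = 0.4648 (+); new bracket [-0.875, -0.8125]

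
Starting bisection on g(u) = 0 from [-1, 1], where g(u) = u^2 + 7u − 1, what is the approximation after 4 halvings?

0.125

u = 0 gives g = -1, negative; keep [0, 1]
u = 0.5 gives g = 2.75, positive; keep [0, 0.5]
u = 0.25 gives g = 0.8125, positive; keep [0, 0.25]
u = 0.125 gives g = -0.1094, negative; keep [0.125, 0.25]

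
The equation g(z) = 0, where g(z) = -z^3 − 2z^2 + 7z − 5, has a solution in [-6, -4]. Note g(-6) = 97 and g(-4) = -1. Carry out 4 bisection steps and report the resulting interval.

g(-5) = 35 > 0, so the root lies in [-5, -4]
g(-4.5) = 14.125 > 0, so the root lies in [-4.5, -4]
g(-4.25) = 5.890625 > 0, so the root lies in [-4.25, -4]
g(-4.125) = 2.2832 > 0, so the root lies in [-4.125, -4]

[-4.125, -4]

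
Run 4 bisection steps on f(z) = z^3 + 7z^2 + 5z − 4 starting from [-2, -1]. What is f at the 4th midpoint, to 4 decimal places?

0.3069

midpoint -1.5: f = 0.875 > 0 → [-1.5, -1]
midpoint -1.25: f = -1.265625 < 0 → [-1.5, -1.25]
midpoint -1.375: f = -0.240234 < 0 → [-1.5, -1.375]
midpoint -1.4375: f = 0.3069 > 0 → [-1.4375, -1.375]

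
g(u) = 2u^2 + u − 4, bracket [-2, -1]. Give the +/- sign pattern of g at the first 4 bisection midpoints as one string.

-+-+

midpoint -1.5: g = -1 < 0 → [-2, -1.5]
midpoint -1.75: g = 0.375 > 0 → [-1.75, -1.5]
midpoint -1.625: g = -0.34375 < 0 → [-1.75, -1.625]
midpoint -1.6875: g = 0.0078 > 0 → [-1.6875, -1.625]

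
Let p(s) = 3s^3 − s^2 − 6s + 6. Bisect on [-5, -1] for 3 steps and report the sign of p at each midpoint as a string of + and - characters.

--+

p(-3) = -66 < 0, so the root lies in [-3, -1]
p(-2) = -10 < 0, so the root lies in [-2, -1]
p(-1.5) = 2.625 > 0, so the root lies in [-2, -1.5]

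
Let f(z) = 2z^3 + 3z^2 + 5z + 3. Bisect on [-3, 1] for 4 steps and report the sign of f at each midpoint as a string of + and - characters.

-+++

f(-1) = -1 < 0, so the root lies in [-1, 1]
f(0) = 3 > 0, so the root lies in [-1, 0]
f(-0.5) = 1 > 0, so the root lies in [-1, -0.5]
f(-0.75) = 0.0938 > 0, so the root lies in [-1, -0.75]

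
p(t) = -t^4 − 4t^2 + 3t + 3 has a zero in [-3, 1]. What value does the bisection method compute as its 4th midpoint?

t = -1 gives p = -5, negative; keep [-1, 1]
t = 0 gives p = 3, positive; keep [-1, 0]
t = -0.5 gives p = 0.4375, positive; keep [-1, -0.5]
t = -0.75 gives p = -1.8164, negative; keep [-0.75, -0.5]

-0.75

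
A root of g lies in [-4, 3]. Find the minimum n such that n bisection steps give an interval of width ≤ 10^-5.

20

Width after n steps is 7/2^n. Need 2^n ≥ 7/10^-5 = 700000.
2^19 = 524288 < 700000 ≤ 2^20 = 1048576, so n = 20.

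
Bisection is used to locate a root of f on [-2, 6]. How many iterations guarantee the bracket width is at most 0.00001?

Width after n steps is 8/2^n. Need 2^n ≥ 8/0.00001 = 800000.
2^19 = 524288 < 800000 ≤ 2^20 = 1048576, so n = 20.

20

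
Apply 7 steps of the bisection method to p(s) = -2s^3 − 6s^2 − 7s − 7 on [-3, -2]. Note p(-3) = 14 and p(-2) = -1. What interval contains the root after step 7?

[-2.1328125, -2.125]

m = -2.5, p(m) = 4.25 (+); new bracket [-2.5, -2]
m = -2.25, p(m) = 1.15625 (+); new bracket [-2.25, -2]
m = -2.125, p(m) = -0.027344 (−); new bracket [-2.25, -2.125]
m = -2.1875, p(m) = 0.5366 (+); new bracket [-2.1875, -2.125]
m = -2.15625, p(m) = 0.2479 (+); new bracket [-2.15625, -2.125]
m = -2.140625, p(m) = 0.1086 (+); new bracket [-2.140625, -2.125]
m = -2.1328125, p(m) = 0.0402 (+); new bracket [-2.1328125, -2.125]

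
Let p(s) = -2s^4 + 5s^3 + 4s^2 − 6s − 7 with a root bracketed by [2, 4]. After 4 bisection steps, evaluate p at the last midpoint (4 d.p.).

0.2905

s = 3 gives p = -16, negative; keep [2, 3]
s = 2.5 gives p = 3, positive; keep [2.5, 3]
s = 2.75 gives p = -3.648438, negative; keep [2.5, 2.75]
s = 2.625 gives p = 0.2905, positive; keep [2.625, 2.75]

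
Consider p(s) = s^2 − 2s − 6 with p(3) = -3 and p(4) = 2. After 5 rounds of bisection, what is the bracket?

p(3.5) = -0.75 < 0, so the root lies in [3.5, 4]
p(3.75) = 0.5625 > 0, so the root lies in [3.5, 3.75]
p(3.625) = -0.109375 < 0, so the root lies in [3.625, 3.75]
p(3.6875) = 0.2227 > 0, so the root lies in [3.625, 3.6875]
p(3.65625) = 0.0557 > 0, so the root lies in [3.625, 3.65625]

[3.625, 3.65625]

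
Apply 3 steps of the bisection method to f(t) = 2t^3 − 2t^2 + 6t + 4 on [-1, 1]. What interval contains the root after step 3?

m = 0, f(m) = 4 (+); new bracket [-1, 0]
m = -0.5, f(m) = 0.25 (+); new bracket [-1, -0.5]
m = -0.75, f(m) = -2.46875 (−); new bracket [-0.75, -0.5]

[-0.75, -0.5]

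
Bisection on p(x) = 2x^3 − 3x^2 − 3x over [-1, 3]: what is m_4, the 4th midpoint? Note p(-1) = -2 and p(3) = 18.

2.25

x = 1 gives p = -4, negative; keep [1, 3]
x = 2 gives p = -2, negative; keep [2, 3]
x = 2.5 gives p = 5, positive; keep [2, 2.5]
x = 2.25 gives p = 0.8438, positive; keep [2, 2.25]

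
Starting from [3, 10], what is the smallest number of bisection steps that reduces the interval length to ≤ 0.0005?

Width after n steps is 7/2^n. Need 2^n ≥ 7/0.0005 = 14000.
2^13 = 8192 < 14000 ≤ 2^14 = 16384, so n = 14.

14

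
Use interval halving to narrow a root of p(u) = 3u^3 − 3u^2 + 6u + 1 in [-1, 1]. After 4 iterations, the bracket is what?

[-0.25, -0.125]

u = 0 gives p = 1, positive; keep [-1, 0]
u = -0.5 gives p = -3.125, negative; keep [-0.5, 0]
u = -0.25 gives p = -0.734375, negative; keep [-0.25, 0]
u = -0.125 gives p = 0.1973, positive; keep [-0.25, -0.125]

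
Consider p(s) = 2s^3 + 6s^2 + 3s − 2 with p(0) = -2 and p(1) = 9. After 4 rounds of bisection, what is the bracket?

[0.3125, 0.375]

p(0.5) = 1.25 > 0, so the root lies in [0, 0.5]
p(0.25) = -0.84375 < 0, so the root lies in [0.25, 0.5]
p(0.375) = 0.074219 > 0, so the root lies in [0.25, 0.375]
p(0.3125) = -0.4155 < 0, so the root lies in [0.3125, 0.375]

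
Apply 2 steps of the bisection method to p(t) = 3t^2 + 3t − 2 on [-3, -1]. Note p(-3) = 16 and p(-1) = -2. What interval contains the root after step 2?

[-1.5, -1]

m = -2, p(m) = 4 (+); new bracket [-2, -1]
m = -1.5, p(m) = 0.25 (+); new bracket [-1.5, -1]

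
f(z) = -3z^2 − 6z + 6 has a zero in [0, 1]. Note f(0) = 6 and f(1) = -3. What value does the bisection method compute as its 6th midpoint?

0.734375

z = 0.5 gives f = 2.25, positive; keep [0.5, 1]
z = 0.75 gives f = -0.1875, negative; keep [0.5, 0.75]
z = 0.625 gives f = 1.078125, positive; keep [0.625, 0.75]
z = 0.6875 gives f = 0.457, positive; keep [0.6875, 0.75]
z = 0.71875 gives f = 0.1377, positive; keep [0.71875, 0.75]
z = 0.734375 gives f = -0.0242, negative; keep [0.71875, 0.734375]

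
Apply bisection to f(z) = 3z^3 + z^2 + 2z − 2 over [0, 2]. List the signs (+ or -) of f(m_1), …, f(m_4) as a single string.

midpoint 1: f = 4 > 0 → [0, 1]
midpoint 0.5: f = -0.375 < 0 → [0.5, 1]
midpoint 0.75: f = 1.328125 > 0 → [0.5, 0.75]
midpoint 0.625: f = 0.373 > 0 → [0.5, 0.625]

+-++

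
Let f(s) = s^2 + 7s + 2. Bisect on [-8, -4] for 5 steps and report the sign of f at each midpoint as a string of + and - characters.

s = -6 gives f = -4, negative; keep [-8, -6]
s = -7 gives f = 2, positive; keep [-7, -6]
s = -6.5 gives f = -1.25, negative; keep [-7, -6.5]
s = -6.75 gives f = 0.3125, positive; keep [-6.75, -6.5]
s = -6.625 gives f = -0.4844, negative; keep [-6.75, -6.625]

-+-+-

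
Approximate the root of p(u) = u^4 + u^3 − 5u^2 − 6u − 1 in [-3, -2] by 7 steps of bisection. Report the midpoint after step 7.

p(-2.5) = 6.1875 > 0, so the root lies in [-2.5, -2]
p(-2.25) = 1.425781 > 0, so the root lies in [-2.25, -2]
p(-2.125) = -0.032959 < 0, so the root lies in [-2.25, -2.125]
p(-2.1875) = 0.6294 > 0, so the root lies in [-2.1875, -2.125]
p(-2.15625) = 0.2822 > 0, so the root lies in [-2.15625, -2.125]
p(-2.140625) = 0.1207 > 0, so the root lies in [-2.140625, -2.125]
p(-2.1328125) = 0.0429 > 0, so the root lies in [-2.1328125, -2.125]

-2.1328125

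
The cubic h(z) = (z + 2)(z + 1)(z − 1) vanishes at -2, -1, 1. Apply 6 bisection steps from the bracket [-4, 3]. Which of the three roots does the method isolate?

midpoint -0.5: h = -1.125 < 0 → [-0.5, 3]
midpoint 1.25: h = 1.828125 > 0 → [-0.5, 1.25]
midpoint 0.375: h = -2.041016 < 0 → [0.375, 1.25]
midpoint 0.8125: h = -0.9558 < 0 → [0.8125, 1.25]
midpoint 1.03125: h = 0.1924 > 0 → [0.8125, 1.03125]
midpoint 0.921875: h = -0.4387 < 0 → [0.921875, 1.03125]

1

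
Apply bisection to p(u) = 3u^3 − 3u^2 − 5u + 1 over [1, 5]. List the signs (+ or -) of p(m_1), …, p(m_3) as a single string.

m = 3, p(m) = 40 (+); new bracket [1, 3]
m = 2, p(m) = 3 (+); new bracket [1, 2]
m = 1.5, p(m) = -3.125 (−); new bracket [1.5, 2]

++-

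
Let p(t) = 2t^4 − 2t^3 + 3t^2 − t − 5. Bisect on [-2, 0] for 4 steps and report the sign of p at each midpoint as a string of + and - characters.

m = -1, p(m) = 3 (+); new bracket [-1, 0]
m = -0.5, p(m) = -3.375 (−); new bracket [-1, -0.5]
m = -0.75, p(m) = -1.085938 (−); new bracket [-1, -0.75]
m = -0.875, p(m) = 0.6841 (+); new bracket [-0.875, -0.75]

+--+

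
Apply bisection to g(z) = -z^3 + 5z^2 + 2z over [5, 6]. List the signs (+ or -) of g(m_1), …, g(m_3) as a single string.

-+-

midpoint 5.5: g = -4.125 < 0 → [5, 5.5]
midpoint 5.25: g = 3.609375 > 0 → [5.25, 5.5]
midpoint 5.375: g = -0.083984 < 0 → [5.25, 5.375]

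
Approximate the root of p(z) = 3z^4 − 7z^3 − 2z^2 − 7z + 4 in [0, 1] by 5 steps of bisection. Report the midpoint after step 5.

0.46875

p(0.5) = -0.6875 < 0, so the root lies in [0, 0.5]
p(0.25) = 2.027344 > 0, so the root lies in [0.25, 0.5]
p(0.375) = 0.783936 > 0, so the root lies in [0.375, 0.5]
p(0.4375) = 0.0784 > 0, so the root lies in [0.4375, 0.5]
p(0.46875) = -0.2968 < 0, so the root lies in [0.4375, 0.46875]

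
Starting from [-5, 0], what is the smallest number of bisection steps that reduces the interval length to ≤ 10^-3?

Width after n steps is 5/2^n. Need 2^n ≥ 5/10^-3 = 5000.
2^12 = 4096 < 5000 ≤ 2^13 = 8192, so n = 13.

13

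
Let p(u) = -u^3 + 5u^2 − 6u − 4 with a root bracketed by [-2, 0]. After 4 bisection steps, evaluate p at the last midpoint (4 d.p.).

-0.9941

p(-1) = 8 > 0, so the root lies in [-1, 0]
p(-0.5) = 0.375 > 0, so the root lies in [-0.5, 0]
p(-0.25) = -2.171875 < 0, so the root lies in [-0.5, -0.25]
p(-0.375) = -0.9941 < 0, so the root lies in [-0.5, -0.375]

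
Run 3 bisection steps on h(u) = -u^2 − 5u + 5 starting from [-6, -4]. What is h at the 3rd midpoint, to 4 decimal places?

m = -5, h(m) = 5 (+); new bracket [-6, -5]
m = -5.5, h(m) = 2.25 (+); new bracket [-6, -5.5]
m = -5.75, h(m) = 0.6875 (+); new bracket [-6, -5.75]

0.6875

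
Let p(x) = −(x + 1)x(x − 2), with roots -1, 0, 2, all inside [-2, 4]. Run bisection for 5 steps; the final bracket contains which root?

2

x = 1 gives p = 2, positive; keep [1, 4]
x = 2.5 gives p = -4.375, negative; keep [1, 2.5]
x = 1.75 gives p = 1.203125, positive; keep [1.75, 2.5]
x = 2.125 gives p = -0.8301, negative; keep [1.75, 2.125]
x = 1.9375 gives p = 0.3557, positive; keep [1.9375, 2.125]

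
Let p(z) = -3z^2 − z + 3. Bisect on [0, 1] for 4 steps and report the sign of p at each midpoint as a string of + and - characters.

z = 0.5 gives p = 1.75, positive; keep [0.5, 1]
z = 0.75 gives p = 0.5625, positive; keep [0.75, 1]
z = 0.875 gives p = -0.171875, negative; keep [0.75, 0.875]
z = 0.8125 gives p = 0.207, positive; keep [0.8125, 0.875]

++-+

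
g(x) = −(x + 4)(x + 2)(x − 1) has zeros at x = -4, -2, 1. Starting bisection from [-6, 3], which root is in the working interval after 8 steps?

1

m = -1.5, g(m) = 3.125 (+); new bracket [-1.5, 3]
m = 0.75, g(m) = 3.265625 (+); new bracket [0.75, 3]
m = 1.875, g(m) = -19.919922 (−); new bracket [0.75, 1.875]
m = 1.3125, g(m) = -5.4993 (−); new bracket [0.75, 1.3125]
m = 1.03125, g(m) = -0.4766 (−); new bracket [0.75, 1.03125]
m = 0.890625, g(m) = 1.5462 (+); new bracket [0.890625, 1.03125]
m = 0.9609375, g(m) = 0.5738 (+); new bracket [0.9609375, 1.03125]
m = 0.99609375, g(m) = 0.0585 (+); new bracket [0.99609375, 1.03125]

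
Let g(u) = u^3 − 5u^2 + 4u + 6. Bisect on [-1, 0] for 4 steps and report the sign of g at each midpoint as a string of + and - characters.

+-++

u = -0.5 gives g = 2.625, positive; keep [-1, -0.5]
u = -0.75 gives g = -0.234375, negative; keep [-0.75, -0.5]
u = -0.625 gives g = 1.302734, positive; keep [-0.75, -0.625]
u = -0.6875 gives g = 0.5618, positive; keep [-0.75, -0.6875]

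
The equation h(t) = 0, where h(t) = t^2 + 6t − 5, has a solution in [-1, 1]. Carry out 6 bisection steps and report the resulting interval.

[0.71875, 0.75]

h(0) = -5 < 0, so the root lies in [0, 1]
h(0.5) = -1.75 < 0, so the root lies in [0.5, 1]
h(0.75) = 0.0625 > 0, so the root lies in [0.5, 0.75]
h(0.625) = -0.8594 < 0, so the root lies in [0.625, 0.75]
h(0.6875) = -0.4023 < 0, so the root lies in [0.6875, 0.75]
h(0.71875) = -0.1709 < 0, so the root lies in [0.71875, 0.75]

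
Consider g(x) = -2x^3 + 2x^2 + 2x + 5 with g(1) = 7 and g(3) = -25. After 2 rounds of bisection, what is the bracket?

m = 2, g(m) = 1 (+); new bracket [2, 3]
m = 2.5, g(m) = -8.75 (−); new bracket [2, 2.5]

[2, 2.5]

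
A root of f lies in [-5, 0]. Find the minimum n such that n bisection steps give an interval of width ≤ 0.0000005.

Width after n steps is 5/2^n. Need 2^n ≥ 5/0.0000005 = 10000000.
2^23 = 8388608 < 10000000 ≤ 2^24 = 16777216, so n = 24.

24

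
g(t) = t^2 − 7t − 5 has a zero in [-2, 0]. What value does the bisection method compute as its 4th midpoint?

midpoint -1: g = 3 > 0 → [-1, 0]
midpoint -0.5: g = -1.25 < 0 → [-1, -0.5]
midpoint -0.75: g = 0.8125 > 0 → [-0.75, -0.5]
midpoint -0.625: g = -0.2344 < 0 → [-0.75, -0.625]

-0.625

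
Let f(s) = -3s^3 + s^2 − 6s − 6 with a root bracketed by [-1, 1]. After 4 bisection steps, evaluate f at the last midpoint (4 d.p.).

-1.1270

midpoint 0: f = -6 < 0 → [-1, 0]
midpoint -0.5: f = -2.375 < 0 → [-1, -0.5]
midpoint -0.75: f = 0.328125 > 0 → [-0.75, -0.5]
midpoint -0.625: f = -1.127 < 0 → [-0.75, -0.625]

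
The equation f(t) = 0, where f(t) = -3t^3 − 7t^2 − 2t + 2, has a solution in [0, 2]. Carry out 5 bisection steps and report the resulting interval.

[0.375, 0.4375]

midpoint 1: f = -10 < 0 → [0, 1]
midpoint 0.5: f = -1.125 < 0 → [0, 0.5]
midpoint 0.25: f = 1.015625 > 0 → [0.25, 0.5]
midpoint 0.375: f = 0.1074 > 0 → [0.375, 0.5]
midpoint 0.4375: f = -0.4661 < 0 → [0.375, 0.4375]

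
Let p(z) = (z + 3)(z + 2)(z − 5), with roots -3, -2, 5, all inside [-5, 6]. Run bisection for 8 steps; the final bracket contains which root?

5

p(0.5) = -39.375 < 0, so the root lies in [0.5, 6]
p(3.25) = -57.421875 < 0, so the root lies in [3.25, 6]
p(4.625) = -18.943359 < 0, so the root lies in [4.625, 6]
p(5.3125) = 18.9954 > 0, so the root lies in [4.625, 5.3125]
p(4.96875) = -1.7354 < 0, so the root lies in [4.96875, 5.3125]
p(5.140625) = 8.1744 > 0, so the root lies in [4.96875, 5.140625]
p(5.0546875) = 3.1075 > 0, so the root lies in [4.96875, 5.0546875]
p(5.01171875) = 0.6583 > 0, so the root lies in [4.96875, 5.01171875]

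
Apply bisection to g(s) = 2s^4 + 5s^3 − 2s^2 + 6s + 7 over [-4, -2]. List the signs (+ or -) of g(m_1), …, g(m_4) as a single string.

-+++

m = -3, g(m) = -2 (−); new bracket [-4, -3]
m = -3.5, g(m) = 47.25 (+); new bracket [-3.5, -3]
m = -3.25, g(m) = 17.867188 (+); new bracket [-3.25, -3]
m = -3.125, g(m) = 6.8657 (+); new bracket [-3.125, -3]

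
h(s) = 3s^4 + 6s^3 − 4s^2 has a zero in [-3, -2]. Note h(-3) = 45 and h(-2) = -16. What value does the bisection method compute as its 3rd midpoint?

midpoint -2.5: h = -1.5625 < 0 → [-3, -2.5]
midpoint -2.75: h = 16.542969 > 0 → [-2.75, -2.5]
midpoint -2.625: h = 6.352295 > 0 → [-2.625, -2.5]

-2.625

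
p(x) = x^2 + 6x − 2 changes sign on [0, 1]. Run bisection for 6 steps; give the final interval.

[0.3125, 0.328125]

midpoint 0.5: p = 1.25 > 0 → [0, 0.5]
midpoint 0.25: p = -0.4375 < 0 → [0.25, 0.5]
midpoint 0.375: p = 0.390625 > 0 → [0.25, 0.375]
midpoint 0.3125: p = -0.0273 < 0 → [0.3125, 0.375]
midpoint 0.34375: p = 0.1807 > 0 → [0.3125, 0.34375]
midpoint 0.328125: p = 0.0764 > 0 → [0.3125, 0.328125]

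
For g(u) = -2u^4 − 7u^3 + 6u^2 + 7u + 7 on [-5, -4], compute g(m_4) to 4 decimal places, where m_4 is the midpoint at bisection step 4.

g(-4.5) = -85.25 < 0, so the root lies in [-4.5, -4]
g(-4.25) = -29.523438 < 0, so the root lies in [-4.25, -4]
g(-4.125) = -7.518066 < 0, so the root lies in [-4.125, -4]
g(-4.0625) = 2.1579 > 0, so the root lies in [-4.125, -4.0625]

2.1579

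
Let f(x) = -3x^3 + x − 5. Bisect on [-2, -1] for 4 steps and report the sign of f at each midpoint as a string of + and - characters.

+-++

x = -1.5 gives f = 3.625, positive; keep [-1.5, -1]
x = -1.25 gives f = -0.390625, negative; keep [-1.5, -1.25]
x = -1.375 gives f = 1.423828, positive; keep [-1.375, -1.25]
x = -1.3125 gives f = 0.4705, positive; keep [-1.3125, -1.25]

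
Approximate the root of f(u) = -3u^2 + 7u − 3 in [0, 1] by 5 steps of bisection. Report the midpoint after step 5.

midpoint 0.5: f = -0.25 < 0 → [0.5, 1]
midpoint 0.75: f = 0.5625 > 0 → [0.5, 0.75]
midpoint 0.625: f = 0.203125 > 0 → [0.5, 0.625]
midpoint 0.5625: f = -0.0117 < 0 → [0.5625, 0.625]
midpoint 0.59375: f = 0.0986 > 0 → [0.5625, 0.59375]

0.59375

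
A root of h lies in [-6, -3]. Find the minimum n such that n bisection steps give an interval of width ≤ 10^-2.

9

Width after n steps is 3/2^n. Need 2^n ≥ 3/10^-2 = 300.
2^8 = 256 < 300 ≤ 2^9 = 512, so n = 9.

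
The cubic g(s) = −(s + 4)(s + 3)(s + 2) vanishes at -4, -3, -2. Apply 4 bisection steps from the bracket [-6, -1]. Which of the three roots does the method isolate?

-4

s = -3.5 gives g = -0.375, negative; keep [-6, -3.5]
s = -4.75 gives g = 3.609375, positive; keep [-4.75, -3.5]
s = -4.125 gives g = 0.298828, positive; keep [-4.125, -3.5]
s = -3.8125 gives g = -0.2761, negative; keep [-4.125, -3.8125]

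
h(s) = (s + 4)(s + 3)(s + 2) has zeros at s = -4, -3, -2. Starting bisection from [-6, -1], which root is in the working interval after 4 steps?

-4

midpoint -3.5: h = 0.375 > 0 → [-6, -3.5]
midpoint -4.75: h = -3.609375 < 0 → [-4.75, -3.5]
midpoint -4.125: h = -0.298828 < 0 → [-4.125, -3.5]
midpoint -3.8125: h = 0.2761 > 0 → [-4.125, -3.8125]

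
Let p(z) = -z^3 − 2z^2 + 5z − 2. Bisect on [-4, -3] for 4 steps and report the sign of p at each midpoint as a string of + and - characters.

z = -3.5 gives p = -1.125, negative; keep [-4, -3.5]
z = -3.75 gives p = 3.859375, positive; keep [-3.75, -3.5]
z = -3.625 gives p = 1.228516, positive; keep [-3.625, -3.5]
z = -3.5625 gives p = 0.0178, positive; keep [-3.5625, -3.5]

-+++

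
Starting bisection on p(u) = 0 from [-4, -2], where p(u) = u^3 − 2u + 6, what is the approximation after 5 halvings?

-2.1875

u = -3 gives p = -15, negative; keep [-3, -2]
u = -2.5 gives p = -4.625, negative; keep [-2.5, -2]
u = -2.25 gives p = -0.890625, negative; keep [-2.25, -2]
u = -2.125 gives p = 0.6543, positive; keep [-2.25, -2.125]
u = -2.1875 gives p = -0.0925, negative; keep [-2.1875, -2.125]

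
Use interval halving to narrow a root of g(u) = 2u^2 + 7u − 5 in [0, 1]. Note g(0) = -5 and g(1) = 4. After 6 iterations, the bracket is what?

midpoint 0.5: g = -1 < 0 → [0.5, 1]
midpoint 0.75: g = 1.375 > 0 → [0.5, 0.75]
midpoint 0.625: g = 0.15625 > 0 → [0.5, 0.625]
midpoint 0.5625: g = -0.4297 < 0 → [0.5625, 0.625]
midpoint 0.59375: g = -0.1387 < 0 → [0.59375, 0.625]
midpoint 0.609375: g = 0.0083 > 0 → [0.59375, 0.609375]

[0.59375, 0.609375]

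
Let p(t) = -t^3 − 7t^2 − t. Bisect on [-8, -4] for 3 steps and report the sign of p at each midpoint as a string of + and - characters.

-+-

t = -6 gives p = -30, negative; keep [-8, -6]
t = -7 gives p = 7, positive; keep [-7, -6]
t = -6.5 gives p = -14.625, negative; keep [-7, -6.5]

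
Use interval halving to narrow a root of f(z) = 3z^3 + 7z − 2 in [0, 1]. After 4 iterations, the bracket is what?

midpoint 0.5: f = 1.875 > 0 → [0, 0.5]
midpoint 0.25: f = -0.203125 < 0 → [0.25, 0.5]
midpoint 0.375: f = 0.783203 > 0 → [0.25, 0.375]
midpoint 0.3125: f = 0.2791 > 0 → [0.25, 0.3125]

[0.25, 0.3125]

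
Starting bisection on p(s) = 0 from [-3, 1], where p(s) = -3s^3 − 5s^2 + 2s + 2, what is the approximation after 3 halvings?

m = -1, p(m) = -2 (−); new bracket [-3, -1]
m = -2, p(m) = 2 (+); new bracket [-2, -1]
m = -1.5, p(m) = -2.125 (−); new bracket [-2, -1.5]

-1.5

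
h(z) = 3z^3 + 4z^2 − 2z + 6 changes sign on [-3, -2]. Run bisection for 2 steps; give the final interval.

m = -2.5, h(m) = -10.875 (−); new bracket [-2.5, -2]
m = -2.25, h(m) = -3.421875 (−); new bracket [-2.25, -2]

[-2.25, -2]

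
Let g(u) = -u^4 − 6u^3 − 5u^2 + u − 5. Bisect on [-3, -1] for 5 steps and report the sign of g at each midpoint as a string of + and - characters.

+-+--

u = -2 gives g = 5, positive; keep [-2, -1]
u = -1.5 gives g = -2.5625, negative; keep [-2, -1.5]
u = -1.75 gives g = 0.714844, positive; keep [-1.75, -1.5]
u = -1.625 gives g = -1.0549, negative; keep [-1.75, -1.625]
u = -1.6875 gives g = -0.2024, negative; keep [-1.75, -1.6875]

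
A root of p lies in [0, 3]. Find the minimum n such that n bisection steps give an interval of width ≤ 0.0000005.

23

Width after n steps is 3/2^n. Need 2^n ≥ 3/0.0000005 = 6000000.
2^22 = 4194304 < 6000000 ≤ 2^23 = 8388608, so n = 23.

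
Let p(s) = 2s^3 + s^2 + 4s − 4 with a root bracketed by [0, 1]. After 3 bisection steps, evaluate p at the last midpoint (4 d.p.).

m = 0.5, p(m) = -1.5 (−); new bracket [0.5, 1]
m = 0.75, p(m) = 0.40625 (+); new bracket [0.5, 0.75]
m = 0.625, p(m) = -0.621094 (−); new bracket [0.625, 0.75]

-0.6211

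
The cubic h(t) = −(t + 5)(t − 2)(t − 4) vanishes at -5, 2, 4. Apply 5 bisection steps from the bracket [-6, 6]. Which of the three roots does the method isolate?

-5

midpoint 0: h = -40 < 0 → [-6, 0]
midpoint -3: h = -70 < 0 → [-6, -3]
midpoint -4.5: h = -27.625 < 0 → [-6, -4.5]
midpoint -5.25: h = 16.7656 > 0 → [-5.25, -4.5]
midpoint -4.875: h = -7.627 < 0 → [-5.25, -4.875]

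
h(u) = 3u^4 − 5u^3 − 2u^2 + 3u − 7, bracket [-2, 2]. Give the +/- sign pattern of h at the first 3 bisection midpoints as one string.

u = 0 gives h = -7, negative; keep [-2, 0]
u = -1 gives h = -4, negative; keep [-2, -1]
u = -1.5 gives h = 16.0625, positive; keep [-1.5, -1]

--+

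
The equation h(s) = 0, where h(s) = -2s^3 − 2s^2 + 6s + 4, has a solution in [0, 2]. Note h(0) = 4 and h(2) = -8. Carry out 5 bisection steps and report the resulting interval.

[1.5625, 1.625]

h(1) = 6 > 0, so the root lies in [1, 2]
h(1.5) = 1.75 > 0, so the root lies in [1.5, 2]
h(1.75) = -2.34375 < 0, so the root lies in [1.5, 1.75]
h(1.625) = -0.1133 < 0, so the root lies in [1.5, 1.625]
h(1.5625) = 0.8628 > 0, so the root lies in [1.5625, 1.625]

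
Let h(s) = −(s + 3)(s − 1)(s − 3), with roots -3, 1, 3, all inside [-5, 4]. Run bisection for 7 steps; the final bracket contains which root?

-3

midpoint -0.5: h = -13.125 < 0 → [-5, -0.5]
midpoint -2.75: h = -5.390625 < 0 → [-5, -2.75]
midpoint -3.875: h = 29.326172 > 0 → [-3.875, -2.75]
midpoint -3.3125: h = 8.5071 > 0 → [-3.3125, -2.75]
midpoint -3.03125: h = 0.7598 > 0 → [-3.03125, -2.75]
midpoint -2.890625: h = -2.5067 < 0 → [-3.03125, -2.890625]
midpoint -2.9609375: h = -0.9223 < 0 → [-3.03125, -2.9609375]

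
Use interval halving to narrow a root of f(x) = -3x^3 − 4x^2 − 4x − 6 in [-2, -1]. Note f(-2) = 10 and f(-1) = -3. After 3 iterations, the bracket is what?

midpoint -1.5: f = 1.125 > 0 → [-1.5, -1]
midpoint -1.25: f = -1.390625 < 0 → [-1.5, -1.25]
midpoint -1.375: f = -0.263672 < 0 → [-1.5, -1.375]

[-1.5, -1.375]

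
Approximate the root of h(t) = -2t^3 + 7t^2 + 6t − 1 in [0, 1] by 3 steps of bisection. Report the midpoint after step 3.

t = 0.5 gives h = 3.5, positive; keep [0, 0.5]
t = 0.25 gives h = 0.90625, positive; keep [0, 0.25]
t = 0.125 gives h = -0.144531, negative; keep [0.125, 0.25]

0.125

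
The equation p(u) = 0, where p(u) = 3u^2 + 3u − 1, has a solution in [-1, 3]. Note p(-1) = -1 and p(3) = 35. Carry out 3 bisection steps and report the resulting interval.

u = 1 gives p = 5, positive; keep [-1, 1]
u = 0 gives p = -1, negative; keep [0, 1]
u = 0.5 gives p = 1.25, positive; keep [0, 0.5]

[0, 0.5]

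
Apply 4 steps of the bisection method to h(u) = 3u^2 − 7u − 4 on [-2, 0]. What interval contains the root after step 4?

[-0.5, -0.375]

u = -1 gives h = 6, positive; keep [-1, 0]
u = -0.5 gives h = 0.25, positive; keep [-0.5, 0]
u = -0.25 gives h = -2.0625, negative; keep [-0.5, -0.25]
u = -0.375 gives h = -0.9531, negative; keep [-0.5, -0.375]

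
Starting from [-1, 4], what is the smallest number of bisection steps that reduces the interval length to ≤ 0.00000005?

27

Width after n steps is 5/2^n. Need 2^n ≥ 5/0.00000005 = 100000000.
2^26 = 67108864 < 100000000 ≤ 2^27 = 134217728, so n = 27.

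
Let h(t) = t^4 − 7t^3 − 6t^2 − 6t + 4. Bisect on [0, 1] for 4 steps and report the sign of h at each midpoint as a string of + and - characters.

t = 0.5 gives h = -1.3125, negative; keep [0, 0.5]
t = 0.25 gives h = 2.019531, positive; keep [0.25, 0.5]
t = 0.375 gives h = 0.556885, positive; keep [0.375, 0.5]
t = 0.4375 gives h = -0.323, negative; keep [0.375, 0.4375]

-++-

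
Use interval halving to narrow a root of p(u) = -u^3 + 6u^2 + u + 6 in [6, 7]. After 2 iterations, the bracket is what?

m = 6.5, p(m) = -8.625 (−); new bracket [6, 6.5]
m = 6.25, p(m) = 2.484375 (+); new bracket [6.25, 6.5]

[6.25, 6.5]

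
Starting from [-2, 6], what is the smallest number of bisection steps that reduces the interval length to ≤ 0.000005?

Width after n steps is 8/2^n. Need 2^n ≥ 8/0.000005 = 1600000.
2^20 = 1048576 < 1600000 ≤ 2^21 = 2097152, so n = 21.

21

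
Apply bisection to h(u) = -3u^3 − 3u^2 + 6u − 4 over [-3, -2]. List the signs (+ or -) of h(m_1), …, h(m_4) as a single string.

++--

u = -2.5 gives h = 9.125, positive; keep [-2.5, -2]
u = -2.25 gives h = 1.484375, positive; keep [-2.25, -2]
u = -2.125 gives h = -1.509766, negative; keep [-2.25, -2.125]
u = -2.1875 gives h = -0.0779, negative; keep [-2.25, -2.1875]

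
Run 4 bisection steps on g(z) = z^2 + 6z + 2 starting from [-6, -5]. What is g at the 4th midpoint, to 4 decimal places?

z = -5.5 gives g = -0.75, negative; keep [-6, -5.5]
z = -5.75 gives g = 0.5625, positive; keep [-5.75, -5.5]
z = -5.625 gives g = -0.109375, negative; keep [-5.75, -5.625]
z = -5.6875 gives g = 0.2227, positive; keep [-5.6875, -5.625]

0.2227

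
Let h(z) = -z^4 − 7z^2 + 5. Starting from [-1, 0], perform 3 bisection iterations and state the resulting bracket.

h(-0.5) = 3.1875 > 0, so the root lies in [-1, -0.5]
h(-0.75) = 0.746094 > 0, so the root lies in [-1, -0.75]
h(-0.875) = -0.945557 < 0, so the root lies in [-0.875, -0.75]

[-0.875, -0.75]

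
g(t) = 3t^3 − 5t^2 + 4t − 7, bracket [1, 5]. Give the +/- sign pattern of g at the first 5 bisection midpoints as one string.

midpoint 3: g = 41 > 0 → [1, 3]
midpoint 2: g = 5 > 0 → [1, 2]
midpoint 1.5: g = -2.125 < 0 → [1.5, 2]
midpoint 1.75: g = 0.7656 > 0 → [1.5, 1.75]
midpoint 1.625: g = -0.8301 < 0 → [1.625, 1.75]

++-+-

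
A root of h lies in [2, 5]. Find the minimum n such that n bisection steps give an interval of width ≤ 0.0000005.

Width after n steps is 3/2^n. Need 2^n ≥ 3/0.0000005 = 6000000.
2^22 = 4194304 < 6000000 ≤ 2^23 = 8388608, so n = 23.

23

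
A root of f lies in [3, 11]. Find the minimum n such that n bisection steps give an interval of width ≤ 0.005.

11

Width after n steps is 8/2^n. Need 2^n ≥ 8/0.005 = 1600.
2^10 = 1024 < 1600 ≤ 2^11 = 2048, so n = 11.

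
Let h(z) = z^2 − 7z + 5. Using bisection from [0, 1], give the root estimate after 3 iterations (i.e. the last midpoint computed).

0.875

h(0.5) = 1.75 > 0, so the root lies in [0.5, 1]
h(0.75) = 0.3125 > 0, so the root lies in [0.75, 1]
h(0.875) = -0.359375 < 0, so the root lies in [0.75, 0.875]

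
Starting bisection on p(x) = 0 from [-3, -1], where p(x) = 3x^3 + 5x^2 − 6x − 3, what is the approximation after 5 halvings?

-2.3125

x = -2 gives p = 5, positive; keep [-3, -2]
x = -2.5 gives p = -3.625, negative; keep [-2.5, -2]
x = -2.25 gives p = 1.640625, positive; keep [-2.5, -2.25]
x = -2.375 gives p = -0.7363, negative; keep [-2.375, -2.25]
x = -2.3125 gives p = 0.5139, positive; keep [-2.375, -2.3125]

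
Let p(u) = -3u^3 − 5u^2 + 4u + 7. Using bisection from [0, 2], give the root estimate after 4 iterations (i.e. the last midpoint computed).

midpoint 1: p = 3 > 0 → [1, 2]
midpoint 1.5: p = -8.375 < 0 → [1, 1.5]
midpoint 1.25: p = -1.671875 < 0 → [1, 1.25]
midpoint 1.125: p = 0.9004 > 0 → [1.125, 1.25]

1.125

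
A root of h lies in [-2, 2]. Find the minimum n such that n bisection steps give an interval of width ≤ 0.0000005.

Width after n steps is 4/2^n. Need 2^n ≥ 4/0.0000005 = 8000000.
2^22 = 4194304 < 8000000 ≤ 2^23 = 8388608, so n = 23.

23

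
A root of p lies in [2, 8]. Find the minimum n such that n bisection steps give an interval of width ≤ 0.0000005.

Width after n steps is 6/2^n. Need 2^n ≥ 6/0.0000005 = 12000000.
2^23 = 8388608 < 12000000 ≤ 2^24 = 16777216, so n = 24.

24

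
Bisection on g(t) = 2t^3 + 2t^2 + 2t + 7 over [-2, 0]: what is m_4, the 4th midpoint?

m = -1, g(m) = 5 (+); new bracket [-2, -1]
m = -1.5, g(m) = 1.75 (+); new bracket [-2, -1.5]
m = -1.75, g(m) = -1.09375 (−); new bracket [-1.75, -1.5]
m = -1.625, g(m) = 0.4492 (+); new bracket [-1.75, -1.625]

-1.625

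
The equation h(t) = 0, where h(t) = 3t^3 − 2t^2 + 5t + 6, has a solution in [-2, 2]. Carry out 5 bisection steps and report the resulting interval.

t = 0 gives h = 6, positive; keep [-2, 0]
t = -1 gives h = -4, negative; keep [-1, 0]
t = -0.5 gives h = 2.625, positive; keep [-1, -0.5]
t = -0.75 gives h = -0.1406, negative; keep [-0.75, -0.5]
t = -0.625 gives h = 1.3613, positive; keep [-0.75, -0.625]

[-0.75, -0.625]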